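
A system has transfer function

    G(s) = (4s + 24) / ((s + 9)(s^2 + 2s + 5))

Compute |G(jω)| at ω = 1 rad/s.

|G(j1)| ≈ 0.6008

Substitute s = j1: numerator = 24 + j4, denominator = 34 + j22.
|G(j1)| = |24 + j4| / |34 + j22| = 24.331 / 40.497 ≈ 0.6008.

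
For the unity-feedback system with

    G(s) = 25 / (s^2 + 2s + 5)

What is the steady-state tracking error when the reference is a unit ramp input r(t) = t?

G(s) has no poles at the origin.
This is a Type 0 system; Kv = lim_{s→0} s·G(s) = 0, so the steady-state error for a ramp input is infinite.

e_ss = ∞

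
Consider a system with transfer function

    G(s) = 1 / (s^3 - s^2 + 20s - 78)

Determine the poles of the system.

s = 3, -1 + 5j, -1 - 5j

The poles are the roots of the denominator s^3 - s^2 + 20s - 78 = 0.
Trying s = 3: the polynomial evaluates to 0, so (s - 3) is a factor.
Dividing out leaves s^2 + 2s + 26 = 0.
The quadratic formula then gives s = -1 ± 5j.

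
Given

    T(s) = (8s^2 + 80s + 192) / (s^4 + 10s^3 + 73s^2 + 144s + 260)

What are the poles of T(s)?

s = -4 ± 6j, -1 ± 2j

The poles are the roots of the denominator s^4 + 10s^3 + 73s^2 + 144s + 260 = 0.
No real roots exist; factor into two real quadratics: (s^2 + 8s + 52)(s^2 + 2s + 5) = 0.
Each quadratic gives a conjugate pair via the quadratic formula.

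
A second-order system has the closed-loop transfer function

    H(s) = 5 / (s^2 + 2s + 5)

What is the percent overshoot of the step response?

%OS ≈ 20.8%

Comparing s^2 + 2s + 5 to s^2 + 2ζωₙs + ωₙ²: ωₙ = √5 ≈ 2.236 rad/s and ζ = 2/(2·√5) ≈ 0.4472.
%OS = 100·exp(−πζ/√(1−ζ²)) = 100·exp(−π·0.4472/√(1−0.4472²)) ≈ 20.8%.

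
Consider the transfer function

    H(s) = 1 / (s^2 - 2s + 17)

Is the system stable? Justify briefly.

The denominator s^2 - 2s + 17 factors as (s^2 - 2s + 17), giving poles at s = 1 + 4j, 1 - 4j.
Since the pole(s) at s = 1 + 4j, 1 - 4j lie in the right half-plane, the system is unstable.

unstable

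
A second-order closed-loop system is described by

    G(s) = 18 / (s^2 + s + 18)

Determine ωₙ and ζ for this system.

ωₙ ≈ 4.243 rad/s, ζ ≈ 0.1179

Compare the denominator to the standard form s^2 + 2ζωₙs + ωₙ².
ωₙ² = 18, so ωₙ = √18 ≈ 4.243 rad/s.
2ζωₙ = 1, so ζ = 1/(2·√18) ≈ 0.1179.
With ζ = 0.1179 the response is underdamped.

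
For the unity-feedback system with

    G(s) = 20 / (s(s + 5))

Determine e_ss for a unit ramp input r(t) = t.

G(s) has one pole at the origin.
This is a Type 1 system. Kv = lim_{s→0} s·G(s) = 20/5 = 4.
e_ss = 1/Kv = 1/(4) = 1/4 ≈ 0.2500.

e_ss = 0.2500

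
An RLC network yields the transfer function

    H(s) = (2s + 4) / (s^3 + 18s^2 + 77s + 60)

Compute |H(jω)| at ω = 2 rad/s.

Substitute s = j2: numerator = 4 + j4, denominator = -12 + j146.
|H(j2)| = |4 + j4| / |-12 + j146| = 5.6569 / 146.49 ≈ 0.03862.

|H(j2)| ≈ 0.03862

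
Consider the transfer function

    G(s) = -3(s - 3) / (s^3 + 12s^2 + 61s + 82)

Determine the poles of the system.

The poles are the roots of the denominator s^3 + 12s^2 + 61s + 82 = 0.
Trying s = -2: the polynomial evaluates to 0, so (s + 2) is a factor.
Dividing out leaves s^2 + 10s + 41 = 0.
The quadratic formula then gives s = -5 ± 4j.

s = -2, -5 ± 4j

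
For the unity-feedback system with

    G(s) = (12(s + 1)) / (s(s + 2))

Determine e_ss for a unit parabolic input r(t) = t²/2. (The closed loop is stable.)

e_ss = ∞

G(s) has one pole at the origin.
This is a Type 1 system; Ka = lim_{s→0} s^2·G(s) = 0, so the steady-state error for a parabola input is infinite.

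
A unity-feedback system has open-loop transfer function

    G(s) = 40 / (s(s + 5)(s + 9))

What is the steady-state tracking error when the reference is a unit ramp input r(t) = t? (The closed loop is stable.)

G(s) has one pole at the origin.
This is a Type 1 system. Kv = lim_{s→0} s·G(s) = 40/45 = 8/9.
e_ss = 1/Kv = 1/(8/9) = 9/8 ≈ 1.125.

e_ss = 1.125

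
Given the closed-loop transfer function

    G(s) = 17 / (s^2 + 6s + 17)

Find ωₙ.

Compare the denominator to the standard form s^2 + 2ζωₙs + ωₙ².
ωₙ² = 17, so ωₙ = √17 ≈ 4.123 rad/s.

ωₙ ≈ 4.123 rad/s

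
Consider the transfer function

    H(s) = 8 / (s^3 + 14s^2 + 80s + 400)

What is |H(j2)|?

Substitute s = j2: numerator = 8, denominator = 344 + j152.
|H(j2)| = |8| / |344 + j152| = 8 / 376.09 ≈ 0.02127.

|H(j2)| ≈ 0.02127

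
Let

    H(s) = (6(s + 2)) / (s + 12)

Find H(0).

H(0) = 1

Set s = 0: H(0) = (12) / (12) = 1.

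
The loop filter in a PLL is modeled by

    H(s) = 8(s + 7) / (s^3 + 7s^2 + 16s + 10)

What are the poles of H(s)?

s = -3 ± j, -1

The poles are the roots of the denominator s^3 + 7s^2 + 16s + 10 = 0.
Trying s = -1: the polynomial evaluates to 0, so (s + 1) is a factor.
Dividing out leaves s^2 + 6s + 10 = 0.
The quadratic formula then gives s = -3 ± 1j.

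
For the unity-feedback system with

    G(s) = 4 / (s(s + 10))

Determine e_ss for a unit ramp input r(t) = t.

G(s) has one pole at the origin.
This is a Type 1 system. Kv = lim_{s→0} s·G(s) = 4/10 = 2/5.
e_ss = 1/Kv = 1/(2/5) = 5/2 ≈ 2.500.

e_ss = 2.500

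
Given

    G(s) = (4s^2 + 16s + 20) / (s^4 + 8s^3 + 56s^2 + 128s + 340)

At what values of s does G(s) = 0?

s = -2 + j, -2 - j

Set the numerator to zero: 4s^2 + 16s + 20 = 0, i.e. 4·(s^2 + 4s + 5) = 0.
Factoring: (s^2 + 4s + 5) = 0.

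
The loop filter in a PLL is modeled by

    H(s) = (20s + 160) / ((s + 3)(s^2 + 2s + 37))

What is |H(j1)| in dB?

|H(j1)|_dB ≈ 3.01 dB

Substitute s = j1: numerator = 160 + j20, denominator = 106 + j42.
|H(j1)| = |160 + j20| / |106 + j42| = 161.25 / 114.02 ≈ 1.414.
In decibels: 20·log₁₀(1.414) ≈ 3.01 dB.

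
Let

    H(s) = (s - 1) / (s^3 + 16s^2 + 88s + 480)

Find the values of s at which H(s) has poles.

s = -2 ± 6j, -12

The poles are the roots of the denominator s^3 + 16s^2 + 88s + 480 = 0.
Trying s = -12: the polynomial evaluates to 0, so (s + 12) is a factor.
Dividing out leaves s^2 + 4s + 40 = 0.
The quadratic formula then gives s = -2 ± 6j.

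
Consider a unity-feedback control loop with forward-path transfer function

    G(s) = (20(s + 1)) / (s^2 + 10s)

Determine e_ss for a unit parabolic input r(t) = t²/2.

G(s) has one pole at the origin.
This is a Type 1 system; Ka = lim_{s→0} s^2·G(s) = 0, so the steady-state error for a parabola input is infinite.

e_ss = ∞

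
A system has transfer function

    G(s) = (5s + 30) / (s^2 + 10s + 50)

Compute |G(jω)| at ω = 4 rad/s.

|G(j4)| ≈ 0.6868

Substitute s = j4: numerator = 30 + j20, denominator = 34 + j40.
|G(j4)| = |30 + j20| / |34 + j40| = 36.056 / 52.498 ≈ 0.6868.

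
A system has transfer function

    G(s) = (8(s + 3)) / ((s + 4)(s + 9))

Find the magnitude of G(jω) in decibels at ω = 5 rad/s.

Substitute s = j5: numerator = 24 + j40, denominator = 11 + j65.
|G(j5)| = |24 + j40| / |11 + j65| = 46.648 / 65.924 ≈ 0.7076.
In decibels: 20·log₁₀(0.7076) ≈ -3.00 dB.

|G(j5)|_dB ≈ -3.00 dB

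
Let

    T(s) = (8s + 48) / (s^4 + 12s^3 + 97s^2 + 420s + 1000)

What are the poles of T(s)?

s = -2 ± 6j, -4 ± 3j

The poles are the roots of the denominator s^4 + 12s^3 + 97s^2 + 420s + 1000 = 0.
No real roots exist; factor into two real quadratics: (s^2 + 4s + 40)(s^2 + 8s + 25) = 0.
Each quadratic gives a conjugate pair via the quadratic formula.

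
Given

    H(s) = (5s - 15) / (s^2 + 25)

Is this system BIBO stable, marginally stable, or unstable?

marginally stable

The denominator s^2 + 25 factors as (s^2 + 25), giving poles at s = 5j, -5j.
Since the simple pole(s) at s = 5j, -5j lie on the jω-axis with none in the right half-plane, the system is marginally stable.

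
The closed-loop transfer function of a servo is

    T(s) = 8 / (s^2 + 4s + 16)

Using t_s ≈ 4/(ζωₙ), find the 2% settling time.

t_s ≈ 2 s

Comparing s^2 + 4s + 16 to s^2 + 2ζωₙs + ωₙ²: ωₙ = 4 rad/s and ζ = 4/(2·4) = 0.5.
ζωₙ = 4/2 = 2, so t_s ≈ 4/(ζωₙ) = 4/2 = 2 s.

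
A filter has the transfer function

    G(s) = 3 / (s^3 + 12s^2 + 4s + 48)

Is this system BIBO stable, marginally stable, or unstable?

marginally stable

The denominator s^3 + 12s^2 + 4s + 48 factors as (s^2 + 4)(s + 12), giving poles at s = ±2j, -12.
Since the simple pole(s) at s = 2j, -2j lie on the jω-axis with none in the right half-plane, the system is marginally stable.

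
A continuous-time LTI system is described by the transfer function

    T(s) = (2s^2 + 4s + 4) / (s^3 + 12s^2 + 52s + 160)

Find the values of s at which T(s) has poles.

The poles are the roots of the denominator s^3 + 12s^2 + 52s + 160 = 0.
Trying s = -8: the polynomial evaluates to 0, so (s + 8) is a factor.
Dividing out leaves s^2 + 4s + 20 = 0.
The quadratic formula then gives s = -2 ± 4j.

s = -2 + 4j, -2 - 4j, -8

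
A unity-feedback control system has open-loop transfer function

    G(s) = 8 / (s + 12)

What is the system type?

Type 0

The denominator has no factor of s at the origin — no free integrator — so this is a Type 0 system.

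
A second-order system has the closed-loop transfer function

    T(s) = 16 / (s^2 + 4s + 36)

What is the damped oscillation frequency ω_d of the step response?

Comparing s^2 + 4s + 36 to s^2 + 2ζωₙs + ωₙ²: ωₙ = 6 rad/s and ζ = 4/(2·6) ≈ 0.3333.
ζωₙ = 4/2 = 2, so ω_d = ωₙ√(1−ζ²) = √(ωₙ² − (ζωₙ)²) = √(36 − 2²) = √32 ≈ 5.657 rad/s.

ω_d ≈ 5.657 rad/s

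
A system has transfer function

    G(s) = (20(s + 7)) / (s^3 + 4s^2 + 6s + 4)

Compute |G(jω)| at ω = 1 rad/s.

|G(j1)| ≈ 28.28

Substitute s = j1: numerator = 140 + j20, denominator = j5.
|G(j1)| = |140 + j20| / |j5| = 141.42 / 5 ≈ 28.28.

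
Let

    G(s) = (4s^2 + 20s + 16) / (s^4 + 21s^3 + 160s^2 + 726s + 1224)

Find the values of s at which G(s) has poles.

s = -3 + 5j, -3 - 5j, -12, -3

The poles are the roots of the denominator s^4 + 21s^3 + 160s^2 + 726s + 1224 = 0.
Trying s = -12: the polynomial evaluates to 0, so (s + 12) is a factor.
Dividing out leaves s^3 + 9s^2 + 52s + 102 = 0.
This factors further as (s^2 + 6s + 34)(s + 3) = 0.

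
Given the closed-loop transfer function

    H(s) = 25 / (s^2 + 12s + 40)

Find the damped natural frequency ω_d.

Comparing s^2 + 12s + 40 to s^2 + 2ζωₙs + ωₙ²: ωₙ = √40 ≈ 6.325 rad/s and ζ = 12/(2·√40) ≈ 0.9487.
ζωₙ = 12/2 = 6, so ω_d = ωₙ√(1−ζ²) = √(ωₙ² − (ζωₙ)²) = √(40 − 6²) = √4 = 2 rad/s.

ω_d = 2 rad/s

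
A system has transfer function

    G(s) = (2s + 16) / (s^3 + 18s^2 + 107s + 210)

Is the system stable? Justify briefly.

The denominator s^3 + 18s^2 + 107s + 210 factors as (s + 5)(s + 7)(s + 6), giving poles at s = -5, -7, -6.
Since all poles lie strictly in the left half-plane, the system is stable.

stable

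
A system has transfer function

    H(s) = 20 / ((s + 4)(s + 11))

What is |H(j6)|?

|H(j6)| ≈ 0.2213

Substitute s = j6: numerator = 20, denominator = 8 + j90.
|H(j6)| = |20| / |8 + j90| = 20 / 90.355 ≈ 0.2213.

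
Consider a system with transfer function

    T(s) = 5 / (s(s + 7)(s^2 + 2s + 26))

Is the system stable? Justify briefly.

marginally stable

The poles can be read from the denominator factors: s = 0, -7, -1 + 5j, -1 - 5j.
Since the simple pole(s) at s = 0 lie on the jω-axis with none in the right half-plane, the system is marginally stable.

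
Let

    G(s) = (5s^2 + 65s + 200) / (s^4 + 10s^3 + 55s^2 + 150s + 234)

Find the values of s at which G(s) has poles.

s = -2 + 3j, -2 - 3j, -3 + 3j, -3 - 3j

The poles are the roots of the denominator s^4 + 10s^3 + 55s^2 + 150s + 234 = 0.
No real roots exist; factor into two real quadratics: (s^2 + 4s + 13)(s^2 + 6s + 18) = 0.
Each quadratic gives a conjugate pair via the quadratic formula.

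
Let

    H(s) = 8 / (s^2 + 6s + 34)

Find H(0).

Set s = 0: H(0) = (8) / (34) = 4/17.

H(0) = 4/17 ≈ 0.2353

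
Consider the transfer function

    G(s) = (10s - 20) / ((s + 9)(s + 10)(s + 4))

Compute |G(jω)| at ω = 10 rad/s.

|G(j10)| ≈ 0.04977

Substitute s = j10: numerator = -20 + j100, denominator = -1940 + j660.
|G(j10)| = |-20 + j100| / |-1940 + j660| = 101.98 / 2049.2 ≈ 0.04977.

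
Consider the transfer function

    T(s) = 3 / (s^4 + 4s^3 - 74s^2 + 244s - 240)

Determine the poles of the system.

The poles are the roots of the denominator s^4 + 4s^3 - 74s^2 + 244s - 240 = 0.
Trying s = -12: the polynomial evaluates to 0, so (s + 12) is a factor.
Dividing out leaves s^3 - 8s^2 + 22s - 20 = 0.
This factors further as (s^2 - 6s + 10)(s - 2) = 0.

s = 3 ± j, -12, 2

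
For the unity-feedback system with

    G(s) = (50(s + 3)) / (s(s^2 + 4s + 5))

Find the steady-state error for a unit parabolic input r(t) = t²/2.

e_ss = ∞

G(s) has one pole at the origin.
This is a Type 1 system; Ka = lim_{s→0} s^2·G(s) = 0, so the steady-state error for a parabola input is infinite.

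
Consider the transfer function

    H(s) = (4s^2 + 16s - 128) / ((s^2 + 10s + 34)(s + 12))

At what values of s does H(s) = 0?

s = 4, -8

Set the numerator to zero: 4s^2 + 16s - 128 = 0, i.e. 4·(s^2 + 4s - 32) = 0.
Factoring: (s - 4)(s + 8) = 0.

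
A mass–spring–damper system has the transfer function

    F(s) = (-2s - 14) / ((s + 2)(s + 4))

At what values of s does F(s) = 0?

Set the numerator to zero: -2s - 14 = 0, i.e. -2·(s + 7) = 0.
So s = -7.

s = -7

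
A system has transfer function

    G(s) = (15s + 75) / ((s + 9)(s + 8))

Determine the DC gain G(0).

Set s = 0: G(0) = (75) / (72) = 25/24.

G(0) = 25/24 ≈ 1.042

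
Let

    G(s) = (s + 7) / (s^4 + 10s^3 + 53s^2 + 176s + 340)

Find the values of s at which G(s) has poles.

s = -1 ± 4j, -4 ± 2j

The poles are the roots of the denominator s^4 + 10s^3 + 53s^2 + 176s + 340 = 0.
No real roots exist; factor into two real quadratics: (s^2 + 2s + 17)(s^2 + 8s + 20) = 0.
Each quadratic gives a conjugate pair via the quadratic formula.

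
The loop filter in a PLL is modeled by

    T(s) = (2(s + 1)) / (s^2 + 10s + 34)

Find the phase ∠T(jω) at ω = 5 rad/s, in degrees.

At s = j5: numerator = 2 + j10, denominator = 9 + j50.
∠T = ∠num − ∠den = 78.690° − (79.796°) = -1.106°.

∠T(j5) ≈ -1.106°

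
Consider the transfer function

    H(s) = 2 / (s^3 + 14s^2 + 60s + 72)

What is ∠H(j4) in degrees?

At s = j4: numerator = 2, denominator = -152 + j176.
∠H = ∠num − ∠den = 0° − (130.82°) = -130.8°.

∠H(j4) ≈ -130.8°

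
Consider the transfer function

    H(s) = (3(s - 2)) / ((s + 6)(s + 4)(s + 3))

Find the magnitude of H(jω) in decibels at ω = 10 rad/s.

Substitute s = j10: numerator = -6 + j30, denominator = -1228 - j460.
|H(j10)| = |-6 + j30| / |-1228 - j460| = 30.594 / 1311.3 ≈ 0.02333.
In decibels: 20·log₁₀(0.02333) ≈ -32.6 dB.

|H(j10)|_dB ≈ -32.6 dB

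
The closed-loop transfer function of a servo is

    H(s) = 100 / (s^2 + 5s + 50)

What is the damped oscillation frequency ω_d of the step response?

Comparing s^2 + 5s + 50 to s^2 + 2ζωₙs + ωₙ²: ωₙ = √50 ≈ 7.071 rad/s and ζ = 5/(2·√50) ≈ 0.3536.
ζωₙ = 5/2 = 2.5, so ω_d = ωₙ√(1−ζ²) = √(ωₙ² − (ζωₙ)²) = √(50 − 2.5²) = √43.75 ≈ 6.614 rad/s.

ω_d ≈ 6.614 rad/s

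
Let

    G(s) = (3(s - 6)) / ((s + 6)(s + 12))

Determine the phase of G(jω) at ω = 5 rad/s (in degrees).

At s = j5: numerator = -18 + j15, denominator = 47 + j90.
∠G = ∠num − ∠den = 140.19° − (62.425°) = 77.77°.

∠G(j5) ≈ 77.77°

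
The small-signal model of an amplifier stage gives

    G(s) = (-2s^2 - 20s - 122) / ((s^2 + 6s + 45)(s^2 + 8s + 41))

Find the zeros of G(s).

Set the numerator to zero: -2s^2 - 20s - 122 = 0, i.e. -2·(s^2 + 10s + 61) = 0.
Factoring: (s^2 + 10s + 61) = 0.

s = -5 ± 6j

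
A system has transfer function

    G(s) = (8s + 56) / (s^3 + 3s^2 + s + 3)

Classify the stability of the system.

marginally stable

The denominator s^3 + 3s^2 + s + 3 factors as (s^2 + 1)(s + 3), giving poles at s = j, -j, -3.
Since the simple pole(s) at s = j, -j lie on the jω-axis with none in the right half-plane, the system is marginally stable.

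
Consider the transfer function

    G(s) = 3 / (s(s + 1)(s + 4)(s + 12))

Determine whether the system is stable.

The poles can be read from the denominator factors: s = 0, -1, -4, -12.
Since the simple pole(s) at s = 0 lie on the jω-axis with none in the right half-plane, the system is marginally stable.

marginally stable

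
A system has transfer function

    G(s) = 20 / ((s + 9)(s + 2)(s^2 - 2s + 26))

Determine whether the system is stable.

unstable

The poles can be read from the denominator factors: s = -9, -2, 1 + 5j, 1 - 5j.
Since the pole(s) at s = 1 + 5j, 1 - 5j lie in the right half-plane, the system is unstable.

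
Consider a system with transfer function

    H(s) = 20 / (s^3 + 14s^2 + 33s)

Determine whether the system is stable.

marginally stable

The denominator s^3 + 14s^2 + 33s factors as s(s + 3)(s + 11), giving poles at s = 0, -3, -11.
Since the simple pole(s) at s = 0 lie on the jω-axis with none in the right half-plane, the system is marginally stable.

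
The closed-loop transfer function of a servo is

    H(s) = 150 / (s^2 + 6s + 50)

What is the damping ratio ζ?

ζ ≈ 0.4243

Compare the denominator to the standard form s^2 + 2ζωₙs + ωₙ².
ωₙ² = 50, so ωₙ = √50 ≈ 7.071 rad/s.
2ζωₙ = 6, so ζ = 6/(2·√50) ≈ 0.4243.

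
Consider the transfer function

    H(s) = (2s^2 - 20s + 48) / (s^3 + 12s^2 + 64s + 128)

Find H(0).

H(0) = 3/8 ≈ 0.3750

Set s = 0: H(0) = (48) / (128) = 3/8.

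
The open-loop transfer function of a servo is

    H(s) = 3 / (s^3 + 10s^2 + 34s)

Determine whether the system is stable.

The denominator s^3 + 10s^2 + 34s factors as s(s^2 + 10s + 34), giving poles at s = 0, -5 ± 3j.
Since the simple pole(s) at s = 0 lie on the jω-axis with none in the right half-plane, the system is marginally stable.

marginally stable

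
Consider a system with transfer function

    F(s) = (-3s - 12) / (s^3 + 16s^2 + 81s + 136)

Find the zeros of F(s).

Set the numerator to zero: -3s - 12 = 0, i.e. -3·(s + 4) = 0.
So s = -4.

s = -4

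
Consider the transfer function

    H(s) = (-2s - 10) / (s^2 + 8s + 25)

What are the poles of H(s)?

The poles are the roots of the denominator s^2 + 8s + 25 = 0.
Using the quadratic formula: s = (-8 ± √(-36))/2 = -4 ± 3j.

s = -4 + 3j, -4 - 3j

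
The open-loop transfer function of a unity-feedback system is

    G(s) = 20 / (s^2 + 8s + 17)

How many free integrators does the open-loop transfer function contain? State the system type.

Type 0

The denominator has no factor of s at the origin — no free integrator — so this is a Type 0 system.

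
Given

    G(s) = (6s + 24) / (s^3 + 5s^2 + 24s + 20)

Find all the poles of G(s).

s = -2 + 4j, -2 - 4j, -1

The poles are the roots of the denominator s^3 + 5s^2 + 24s + 20 = 0.
Trying s = -1: the polynomial evaluates to 0, so (s + 1) is a factor.
Dividing out leaves s^2 + 4s + 20 = 0.
The quadratic formula then gives s = -2 ± 4j.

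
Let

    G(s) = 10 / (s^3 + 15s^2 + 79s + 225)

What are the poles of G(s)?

The poles are the roots of the denominator s^3 + 15s^2 + 79s + 225 = 0.
Trying s = -9: the polynomial evaluates to 0, so (s + 9) is a factor.
Dividing out leaves s^2 + 6s + 25 = 0.
The quadratic formula then gives s = -3 ± 4j.

s = -3 ± 4j, -9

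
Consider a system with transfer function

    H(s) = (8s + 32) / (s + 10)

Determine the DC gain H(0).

H(0) = 16/5 ≈ 3.200

Set s = 0: H(0) = (32) / (10) = 16/5.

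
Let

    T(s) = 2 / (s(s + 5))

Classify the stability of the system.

The poles can be read from the denominator factors: s = 0, -5.
Since the simple pole(s) at s = 0 lie on the jω-axis with none in the right half-plane, the system is marginally stable.

marginally stable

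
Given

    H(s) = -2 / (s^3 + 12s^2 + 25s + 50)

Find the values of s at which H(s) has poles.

s = -1 ± 2j, -10

The poles are the roots of the denominator s^3 + 12s^2 + 25s + 50 = 0.
Trying s = -10: the polynomial evaluates to 0, so (s + 10) is a factor.
Dividing out leaves s^2 + 2s + 5 = 0.
The quadratic formula then gives s = -1 ± 2j.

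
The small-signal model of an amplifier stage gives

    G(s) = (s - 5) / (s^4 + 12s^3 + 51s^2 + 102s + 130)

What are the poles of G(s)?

The poles are the roots of the denominator s^4 + 12s^3 + 51s^2 + 102s + 130 = 0.
No real roots exist; factor into two real quadratics: (s^2 + 10s + 26)(s^2 + 2s + 5) = 0.
Each quadratic gives a conjugate pair via the quadratic formula.

s = -5 ± j, -1 ± 2j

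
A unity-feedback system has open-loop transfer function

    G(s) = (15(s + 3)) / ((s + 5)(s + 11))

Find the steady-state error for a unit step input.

G(s) has no poles at the origin.
This is a Type 0 system. Kp = lim_{s→0} G(s) = 45/55 = 9/11.
e_ss = 1/(1 + Kp) = 1/(1 + 9/11) = 11/20 ≈ 0.5500.

e_ss = 0.5500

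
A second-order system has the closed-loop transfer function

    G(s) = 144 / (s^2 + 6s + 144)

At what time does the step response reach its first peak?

t_p ≈ 0.2704 s

Comparing s^2 + 6s + 144 to s^2 + 2ζωₙs + ωₙ²: ωₙ = 12 rad/s and ζ = 6/(2·12) = 0.25.
ζωₙ = 6/2 = 3, so ω_d = ωₙ√(1−ζ²) = √(ωₙ² − (ζωₙ)²) = √(144 − 3²) = √135 ≈ 11.62 rad/s.
t_p = π/ω_d = π/11.62 ≈ 0.2704 s.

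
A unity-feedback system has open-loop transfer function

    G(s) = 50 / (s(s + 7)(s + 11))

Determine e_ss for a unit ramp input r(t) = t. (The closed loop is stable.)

G(s) has one pole at the origin.
This is a Type 1 system. Kv = lim_{s→0} s·G(s) = 50/77.
e_ss = 1/Kv = 1/(50/77) = 77/50 ≈ 1.540.

e_ss = 1.540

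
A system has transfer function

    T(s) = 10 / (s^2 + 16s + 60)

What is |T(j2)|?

|T(j2)| ≈ 0.1550

Substitute s = j2: numerator = 10, denominator = 56 + j32.
|T(j2)| = |10| / |56 + j32| = 10 / 64.498 ≈ 0.1550.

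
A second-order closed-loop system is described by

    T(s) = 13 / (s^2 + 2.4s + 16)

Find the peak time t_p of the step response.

t_p ≈ 0.8233 s

Comparing s^2 + 2.4s + 16 to s^2 + 2ζωₙs + ωₙ²: ωₙ = 4 rad/s and ζ = 2.4/(2·4) = 0.3.
ζωₙ = 2.4/2 = 1.2, so ω_d = ωₙ√(1−ζ²) = √(ωₙ² − (ζωₙ)²) = √(16 − 1.2²) = √14.56 ≈ 3.816 rad/s.
t_p = π/ω_d = π/3.816 ≈ 0.8233 s.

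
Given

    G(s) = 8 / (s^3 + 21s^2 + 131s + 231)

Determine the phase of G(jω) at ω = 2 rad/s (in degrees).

At s = j2: numerator = 8, denominator = 147 + j254.
∠G = ∠num − ∠den = 0° − (59.940°) = -59.94°.

∠G(j2) ≈ -59.94°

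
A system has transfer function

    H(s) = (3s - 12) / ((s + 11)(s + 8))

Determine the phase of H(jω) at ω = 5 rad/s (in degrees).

∠H(j5) ≈ 72.21°

At s = j5: numerator = -12 + j15, denominator = 63 + j95.
∠H = ∠num − ∠den = 128.66° − (56.449°) = 72.21°.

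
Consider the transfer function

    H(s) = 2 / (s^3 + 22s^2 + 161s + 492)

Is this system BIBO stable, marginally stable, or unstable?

stable

The denominator s^3 + 22s^2 + 161s + 492 factors as (s^2 + 10s + 41)(s + 12), giving poles at s = -5 + 4j, -5 - 4j, -12.
Since all poles lie strictly in the left half-plane, the system is stable.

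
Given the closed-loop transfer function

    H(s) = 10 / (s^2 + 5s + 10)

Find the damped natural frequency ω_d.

Comparing s^2 + 5s + 10 to s^2 + 2ζωₙs + ωₙ²: ωₙ = √10 ≈ 3.162 rad/s and ζ = 5/(2·√10) ≈ 0.7906.
ζωₙ = 5/2 = 2.5, so ω_d = ωₙ√(1−ζ²) = √(ωₙ² − (ζωₙ)²) = √(10 − 2.5²) = √3.75 ≈ 1.936 rad/s.

ω_d ≈ 1.936 rad/s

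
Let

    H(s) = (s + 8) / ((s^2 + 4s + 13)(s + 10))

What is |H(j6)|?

|H(j6)| ≈ 0.02580

Substitute s = j6: numerator = 8 + j6, denominator = -374 + j102.
|H(j6)| = |8 + j6| / |-374 + j102| = 10 / 387.66 ≈ 0.02580.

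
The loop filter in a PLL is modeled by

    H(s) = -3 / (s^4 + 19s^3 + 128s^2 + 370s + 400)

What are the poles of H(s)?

The poles are the roots of the denominator s^4 + 19s^3 + 128s^2 + 370s + 400 = 0.
Trying s = -8: the polynomial evaluates to 0, so (s + 8) is a factor.
Dividing out leaves s^3 + 11s^2 + 40s + 50 = 0.
This factors further as (s^2 + 6s + 10)(s + 5) = 0.

s = -3 ± j, -8, -5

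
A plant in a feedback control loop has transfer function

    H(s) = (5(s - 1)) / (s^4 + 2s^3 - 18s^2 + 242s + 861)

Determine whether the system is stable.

The denominator s^4 + 2s^3 - 18s^2 + 242s + 861 factors as (s + 3)(s^2 - 8s + 41)(s + 7), giving poles at s = -3, 4 + 5j, 4 - 5j, -7.
Since the pole(s) at s = 4 ± 5j lie in the right half-plane, the system is unstable.

unstable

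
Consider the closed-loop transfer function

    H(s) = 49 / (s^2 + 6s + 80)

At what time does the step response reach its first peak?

t_p ≈ 0.3728 s

Comparing s^2 + 6s + 80 to s^2 + 2ζωₙs + ωₙ²: ωₙ = √80 ≈ 8.944 rad/s and ζ = 6/(2·√80) ≈ 0.3354.
ζωₙ = 6/2 = 3, so ω_d = ωₙ√(1−ζ²) = √(ωₙ² − (ζωₙ)²) = √(80 − 3²) = √71 ≈ 8.426 rad/s.
t_p = π/ω_d = π/8.426 ≈ 0.3728 s.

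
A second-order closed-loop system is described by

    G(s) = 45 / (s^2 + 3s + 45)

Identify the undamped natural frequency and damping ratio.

ωₙ ≈ 6.708 rad/s, ζ ≈ 0.2236

Compare the denominator to the standard form s^2 + 2ζωₙs + ωₙ².
ωₙ² = 45, so ωₙ = √45 ≈ 6.708 rad/s.
2ζωₙ = 3, so ζ = 3/(2·√45) ≈ 0.2236.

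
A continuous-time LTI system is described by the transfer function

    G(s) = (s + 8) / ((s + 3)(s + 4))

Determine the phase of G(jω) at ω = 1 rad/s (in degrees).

At s = j1: numerator = 8 + j1, denominator = 11 + j7.
∠G = ∠num − ∠den = 7.1250° − (32.471°) = -25.35°.

∠G(j1) ≈ -25.35°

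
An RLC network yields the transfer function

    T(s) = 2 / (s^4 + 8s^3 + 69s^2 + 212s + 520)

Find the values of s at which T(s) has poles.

s = -2 + 6j, -2 - 6j, -2 + 3j, -2 - 3j

The poles are the roots of the denominator s^4 + 8s^3 + 69s^2 + 212s + 520 = 0.
No real roots exist; factor into two real quadratics: (s^2 + 4s + 40)(s^2 + 4s + 13) = 0.
Each quadratic gives a conjugate pair via the quadratic formula.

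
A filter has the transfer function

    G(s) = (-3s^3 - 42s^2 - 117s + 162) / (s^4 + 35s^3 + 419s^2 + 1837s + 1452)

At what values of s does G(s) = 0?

s = 1, -6, -9

Set the numerator to zero: -3s^3 - 42s^2 - 117s + 162 = 0, i.e. -3·(s^3 + 14s^2 + 39s - 54) = 0.
Factoring: (s - 1)(s + 6)(s + 9) = 0.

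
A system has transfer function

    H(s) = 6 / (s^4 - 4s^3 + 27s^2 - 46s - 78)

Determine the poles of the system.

The poles are the roots of the denominator s^4 - 4s^3 + 27s^2 - 46s - 78 = 0.
Trying s = -1: the polynomial evaluates to 0, so (s + 1) is a factor.
Dividing out leaves s^3 - 5s^2 + 32s - 78 = 0.
This factors further as (s^2 - 2s + 26)(s - 3) = 0.

s = 1 + 5j, 1 - 5j, -1, 3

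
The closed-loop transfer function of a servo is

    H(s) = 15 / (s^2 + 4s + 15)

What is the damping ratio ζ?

ζ ≈ 0.5164

Compare the denominator to the standard form s^2 + 2ζωₙs + ωₙ².
ωₙ² = 15, so ωₙ = √15 ≈ 3.873 rad/s.
2ζωₙ = 4, so ζ = 4/(2·√15) ≈ 0.5164.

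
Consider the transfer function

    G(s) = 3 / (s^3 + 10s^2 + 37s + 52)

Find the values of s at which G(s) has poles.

s = -3 ± 2j, -4

The poles are the roots of the denominator s^3 + 10s^2 + 37s + 52 = 0.
Trying s = -4: the polynomial evaluates to 0, so (s + 4) is a factor.
Dividing out leaves s^2 + 6s + 13 = 0.
The quadratic formula then gives s = -3 ± 2j.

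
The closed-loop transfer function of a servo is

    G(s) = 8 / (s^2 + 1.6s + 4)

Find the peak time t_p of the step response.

t_p ≈ 1.714 s

Comparing s^2 + 1.6s + 4 to s^2 + 2ζωₙs + ωₙ²: ωₙ = 2 rad/s and ζ = 1.6/(2·2) = 0.4.
ζωₙ = 1.6/2 = 0.8, so ω_d = ωₙ√(1−ζ²) = √(ωₙ² − (ζωₙ)²) = √(4 − 0.8²) = √3.36 ≈ 1.833 rad/s.
t_p = π/ω_d = π/1.833 ≈ 1.714 s.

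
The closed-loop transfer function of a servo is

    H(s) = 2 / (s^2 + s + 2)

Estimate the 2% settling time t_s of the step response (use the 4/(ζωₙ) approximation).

Comparing s^2 + s + 2 to s^2 + 2ζωₙs + ωₙ²: ωₙ = √2 ≈ 1.414 rad/s and ζ = 1/(2·√2) ≈ 0.3536.
ζωₙ = 1/2 = 0.5, so t_s ≈ 4/(ζωₙ) = 4/0.5 = 8 s.

t_s ≈ 8 s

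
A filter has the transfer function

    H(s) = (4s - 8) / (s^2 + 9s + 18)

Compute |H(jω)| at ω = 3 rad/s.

|H(j3)| ≈ 0.5067

Substitute s = j3: numerator = -8 + j12, denominator = 9 + j27.
|H(j3)| = |-8 + j12| / |9 + j27| = 14.422 / 28.460 ≈ 0.5067.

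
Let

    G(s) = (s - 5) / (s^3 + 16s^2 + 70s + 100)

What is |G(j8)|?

|G(j8)| ≈ 0.01020

Substitute s = j8: numerator = -5 + j8, denominator = -924 + j48.
|G(j8)| = |-5 + j8| / |-924 + j48| = 9.4340 / 925.25 ≈ 0.01020.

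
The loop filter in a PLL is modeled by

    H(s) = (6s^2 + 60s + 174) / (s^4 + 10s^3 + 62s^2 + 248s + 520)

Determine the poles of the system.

s = -1 ± 5j, -4 ± 2j

The poles are the roots of the denominator s^4 + 10s^3 + 62s^2 + 248s + 520 = 0.
No real roots exist; factor into two real quadratics: (s^2 + 2s + 26)(s^2 + 8s + 20) = 0.
Each quadratic gives a conjugate pair via the quadratic formula.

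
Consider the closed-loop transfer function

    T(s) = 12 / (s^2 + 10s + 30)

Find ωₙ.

ωₙ ≈ 5.477 rad/s

Compare the denominator to the standard form s^2 + 2ζωₙs + ωₙ².
ωₙ² = 30, so ωₙ = √30 ≈ 5.477 rad/s.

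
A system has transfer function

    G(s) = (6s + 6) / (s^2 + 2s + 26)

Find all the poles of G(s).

The poles are the roots of the denominator s^2 + 2s + 26 = 0.
Using the quadratic formula: s = (-2 ± √(-100))/2 = -1 ± 5j.

s = -1 ± 5j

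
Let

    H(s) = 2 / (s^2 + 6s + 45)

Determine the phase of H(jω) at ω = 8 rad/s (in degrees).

At s = j8: numerator = 2, denominator = -19 + j48.
∠H = ∠num − ∠den = 0° − (111.60°) = -111.6°.

∠H(j8) ≈ -111.6°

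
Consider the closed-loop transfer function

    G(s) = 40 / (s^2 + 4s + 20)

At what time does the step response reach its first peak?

Comparing s^2 + 4s + 20 to s^2 + 2ζωₙs + ωₙ²: ωₙ = √20 ≈ 4.472 rad/s and ζ = 4/(2·√20) ≈ 0.4472.
ζωₙ = 4/2 = 2, so ω_d = ωₙ√(1−ζ²) = √(ωₙ² − (ζωₙ)²) = √(20 − 2²) = √16 = 4 rad/s.
t_p = π/ω_d = π/4 ≈ 0.7854 s.

t_p ≈ 0.7854 s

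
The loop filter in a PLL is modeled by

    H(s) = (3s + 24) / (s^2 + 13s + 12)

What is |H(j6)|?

|H(j6)| ≈ 0.3676

Substitute s = j6: numerator = 24 + j18, denominator = -24 + j78.
|H(j6)| = |24 + j18| / |-24 + j78| = 30 / 81.609 ≈ 0.3676.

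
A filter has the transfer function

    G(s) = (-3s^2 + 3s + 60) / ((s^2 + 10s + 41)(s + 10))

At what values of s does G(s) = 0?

Set the numerator to zero: -3s^2 + 3s + 60 = 0, i.e. -3·(s^2 - s - 20) = 0.
Factoring: (s + 4)(s - 5) = 0.

s = -4, 5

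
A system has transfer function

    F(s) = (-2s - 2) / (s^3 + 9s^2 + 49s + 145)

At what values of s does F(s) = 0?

s = -1

Set the numerator to zero: -2s - 2 = 0, i.e. -2·(s + 1) = 0.
So s = -1.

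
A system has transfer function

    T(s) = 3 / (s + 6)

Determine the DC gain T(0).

Set s = 0: T(0) = (3) / (6) = 1/2.

T(0) = 1/2 ≈ 0.5000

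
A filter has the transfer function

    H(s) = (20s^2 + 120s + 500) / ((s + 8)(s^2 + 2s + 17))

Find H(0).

H(0) = 125/34 ≈ 3.676

Set s = 0: H(0) = (500) / (136) = 125/34.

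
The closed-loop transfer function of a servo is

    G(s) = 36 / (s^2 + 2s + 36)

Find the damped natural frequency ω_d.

ω_d ≈ 5.916 rad/s

Comparing s^2 + 2s + 36 to s^2 + 2ζωₙs + ωₙ²: ωₙ = 6 rad/s and ζ = 2/(2·6) ≈ 0.1667.
ζωₙ = 2/2 = 1, so ω_d = ωₙ√(1−ζ²) = √(ωₙ² − (ζωₙ)²) = √(36 − 1²) = √35 ≈ 5.916 rad/s.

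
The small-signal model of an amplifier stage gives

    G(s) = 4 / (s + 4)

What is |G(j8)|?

Substitute s = j8: numerator = 4, denominator = 4 + j8.
|G(j8)| = |4| / |4 + j8| = 4 / 8.9443 ≈ 0.4472.

|G(j8)| ≈ 0.4472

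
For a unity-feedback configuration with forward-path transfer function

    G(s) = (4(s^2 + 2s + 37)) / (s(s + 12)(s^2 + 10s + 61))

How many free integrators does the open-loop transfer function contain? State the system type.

The denominator has 1 factor of s at the origin (free integrator), so this is a Type 1 system.

Type 1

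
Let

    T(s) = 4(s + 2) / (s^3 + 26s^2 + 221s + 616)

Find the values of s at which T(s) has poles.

s = -8, -11, -7

The poles are the roots of the denominator s^3 + 26s^2 + 221s + 616 = 0.
Trying s = -8: the polynomial evaluates to 0, so (s + 8) is a factor.
Dividing out leaves s^2 + 18s + 77 = 0.
Factoring the quadratic: (s + 11)(s + 7) = 0.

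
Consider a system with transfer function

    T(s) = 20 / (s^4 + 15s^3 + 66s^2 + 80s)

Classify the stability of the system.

The denominator s^4 + 15s^3 + 66s^2 + 80s factors as s(s + 2)(s + 5)(s + 8), giving poles at s = 0, -2, -5, -8.
Since the simple pole(s) at s = 0 lie on the jω-axis with none in the right half-plane, the system is marginally stable.

marginally stable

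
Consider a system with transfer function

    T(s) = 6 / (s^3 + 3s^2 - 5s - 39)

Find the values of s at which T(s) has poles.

The poles are the roots of the denominator s^3 + 3s^2 - 5s - 39 = 0.
Trying s = 3: the polynomial evaluates to 0, so (s - 3) is a factor.
Dividing out leaves s^2 + 6s + 13 = 0.
The quadratic formula then gives s = -3 ± 2j.

s = -3 ± 2j, 3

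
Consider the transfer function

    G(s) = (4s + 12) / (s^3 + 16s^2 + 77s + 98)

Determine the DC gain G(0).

G(0) = 6/49 ≈ 0.1224

Set s = 0: G(0) = (12) / (98) = 6/49.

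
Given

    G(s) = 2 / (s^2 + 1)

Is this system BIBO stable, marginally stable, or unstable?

The poles can be read from the denominator factors: s = j, -j.
Since the simple pole(s) at s = j, -j lie on the jω-axis with none in the right half-plane, the system is marginally stable.

marginally stable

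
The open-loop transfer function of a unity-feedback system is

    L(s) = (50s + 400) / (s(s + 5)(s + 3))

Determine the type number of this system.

The denominator has 1 factor of s at the origin (free integrator), so this is a Type 1 system.

Type 1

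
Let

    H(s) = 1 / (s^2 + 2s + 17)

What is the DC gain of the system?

Set s = 0: H(0) = (1) / (17) = 1/17.

H(0) = 1/17 ≈ 0.05882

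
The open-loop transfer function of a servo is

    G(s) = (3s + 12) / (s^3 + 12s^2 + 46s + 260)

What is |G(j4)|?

Substitute s = j4: numerator = 12 + j12, denominator = 68 + j120.
|G(j4)| = |12 + j12| / |68 + j120| = 16.971 / 137.93 ≈ 0.1230.

|G(j4)| ≈ 0.1230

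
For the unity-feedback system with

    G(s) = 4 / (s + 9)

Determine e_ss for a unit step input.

e_ss = 0.6923

G(s) has no poles at the origin.
This is a Type 0 system. Kp = lim_{s→0} G(s) = 4/9.
e_ss = 1/(1 + Kp) = 1/(1 + 4/9) = 9/13 ≈ 0.6923.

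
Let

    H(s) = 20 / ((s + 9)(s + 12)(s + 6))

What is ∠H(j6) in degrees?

At s = j6: numerator = 20, denominator = -324 + j1188.
∠H = ∠num − ∠den = 0° − (105.26°) = -105.3°.

∠H(j6) ≈ -105.3°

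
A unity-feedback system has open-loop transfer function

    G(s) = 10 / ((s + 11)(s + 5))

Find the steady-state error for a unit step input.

G(s) has no poles at the origin.
This is a Type 0 system. Kp = lim_{s→0} G(s) = 10/55 = 2/11.
e_ss = 1/(1 + Kp) = 1/(1 + 2/11) = 11/13 ≈ 0.8462.

e_ss = 0.8462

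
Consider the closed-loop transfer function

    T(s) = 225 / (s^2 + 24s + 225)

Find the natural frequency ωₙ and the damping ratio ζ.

ωₙ = 15 rad/s, ζ = 0.8

Compare the denominator to the standard form s^2 + 2ζωₙs + ωₙ².
ωₙ² = 225, so ωₙ = 15 rad/s.
2ζωₙ = 24, so ζ = 24/(2·15) = 0.8.
With ζ = 0.8 the response is underdamped.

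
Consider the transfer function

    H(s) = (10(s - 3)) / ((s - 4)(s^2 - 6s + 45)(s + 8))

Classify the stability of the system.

unstable

The poles can be read from the denominator factors: s = 4, 3 ± 6j, -8.
Since the pole(s) at s = 4, 3 ± 6j lie in the right half-plane, the system is unstable.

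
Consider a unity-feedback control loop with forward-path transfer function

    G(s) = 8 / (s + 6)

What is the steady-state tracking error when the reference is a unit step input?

e_ss = 0.4286

G(s) has no poles at the origin.
This is a Type 0 system. Kp = lim_{s→0} G(s) = 8/6 = 4/3.
e_ss = 1/(1 + Kp) = 1/(1 + 4/3) = 3/7 ≈ 0.4286.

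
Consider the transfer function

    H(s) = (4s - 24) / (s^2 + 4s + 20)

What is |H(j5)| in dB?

Substitute s = j5: numerator = -24 + j20, denominator = -5 + j20.
|H(j5)| = |-24 + j20| / |-5 + j20| = 31.241 / 20.616 ≈ 1.515.
In decibels: 20·log₁₀(1.515) ≈ 3.61 dB.

|H(j5)|_dB ≈ 3.61 dB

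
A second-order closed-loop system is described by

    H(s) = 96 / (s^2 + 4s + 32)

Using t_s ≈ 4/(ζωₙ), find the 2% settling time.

Comparing s^2 + 4s + 32 to s^2 + 2ζωₙs + ωₙ²: ωₙ = √32 ≈ 5.657 rad/s and ζ = 4/(2·√32) ≈ 0.3536.
ζωₙ = 4/2 = 2, so t_s ≈ 4/(ζωₙ) = 4/2 = 2 s.

t_s ≈ 2 s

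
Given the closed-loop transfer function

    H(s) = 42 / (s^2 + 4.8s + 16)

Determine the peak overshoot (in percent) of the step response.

Comparing s^2 + 4.8s + 16 to s^2 + 2ζωₙs + ωₙ²: ωₙ = 4 rad/s and ζ = 4.8/(2·4) = 0.6.
%OS = 100·exp(−πζ/√(1−ζ²)) = 100·exp(−π·0.6/√(1−0.6²)) ≈ 9.48%.

%OS ≈ 9.48%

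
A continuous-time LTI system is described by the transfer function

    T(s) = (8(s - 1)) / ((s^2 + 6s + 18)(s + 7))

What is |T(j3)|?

|T(j3)| ≈ 0.1651

Substitute s = j3: numerator = -8 + j24, denominator = 9 + j153.
|T(j3)| = |-8 + j24| / |9 + j153| = 25.298 / 153.26 ≈ 0.1651.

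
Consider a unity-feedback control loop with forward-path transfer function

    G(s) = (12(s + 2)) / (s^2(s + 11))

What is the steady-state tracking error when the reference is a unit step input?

e_ss = 0

G(s) has 2 poles at the origin.
This is a Type 2 system; for a step input the steady-state error is zero.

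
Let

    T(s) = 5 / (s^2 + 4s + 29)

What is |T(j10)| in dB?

Substitute s = j10: numerator = 5, denominator = -71 + j40.
|T(j10)| = |5| / |-71 + j40| = 5 / 81.492 ≈ 0.06136.
In decibels: 20·log₁₀(0.06136) ≈ -24.2 dB.

|T(j10)|_dB ≈ -24.2 dB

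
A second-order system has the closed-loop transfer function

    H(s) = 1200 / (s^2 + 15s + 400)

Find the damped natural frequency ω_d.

Comparing s^2 + 15s + 400 to s^2 + 2ζωₙs + ωₙ²: ωₙ = 20 rad/s and ζ = 15/(2·20) = 0.375.
ζωₙ = 15/2 = 7.5, so ω_d = ωₙ√(1−ζ²) = √(ωₙ² − (ζωₙ)²) = √(400 − 7.5²) = √343.75 ≈ 18.54 rad/s.

ω_d ≈ 18.54 rad/s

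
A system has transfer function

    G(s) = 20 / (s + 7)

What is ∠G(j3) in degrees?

At s = j3: numerator = 20, denominator = 7 + j3.
∠G = ∠num − ∠den = 0° − (23.199°) = -23.20°.

∠G(j3) ≈ -23.20°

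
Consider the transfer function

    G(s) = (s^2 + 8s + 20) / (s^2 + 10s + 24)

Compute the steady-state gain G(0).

Set s = 0: G(0) = (20) / (24) = 5/6.

G(0) = 5/6 ≈ 0.8333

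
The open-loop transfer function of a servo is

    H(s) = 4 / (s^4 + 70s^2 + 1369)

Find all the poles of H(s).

s = 1 + 6j, 1 - 6j, -1 + 6j, -1 - 6j

The poles are the roots of the denominator s^4 + 70s^2 + 1369 = 0.
No real roots exist; factor into two real quadratics: (s^2 - 2s + 37)(s^2 + 2s + 37) = 0.
Each quadratic gives a conjugate pair via the quadratic formula.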